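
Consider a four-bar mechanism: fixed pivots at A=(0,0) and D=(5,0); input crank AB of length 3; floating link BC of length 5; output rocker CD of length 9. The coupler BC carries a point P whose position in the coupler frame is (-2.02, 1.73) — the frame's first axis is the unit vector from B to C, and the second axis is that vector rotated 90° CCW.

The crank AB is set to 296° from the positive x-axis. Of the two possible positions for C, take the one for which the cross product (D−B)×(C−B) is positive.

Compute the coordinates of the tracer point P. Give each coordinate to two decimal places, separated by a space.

A=(0,0), D=(5.00,0)
B = A + 3.00·(cos296°, sin296°) = (1.3151, -2.6964)
|BD| = 4.5661
circle(B,5.00) ∩ circle(D,9.00): a=-3.8492, h=3.1912
  candidates: C₊=(-3.6757,-2.3941) cross=14.571; C₋=(0.0933,-7.5448) cross=-14.571
  mode + wants cross > 0 → take C=(-3.6757,-2.3941) (cross=14.571)
ex = (C−B)/|BC| = (-0.9982,0.0605); ey = (-0.0605,-0.9982)
P = B + -2.02·ex + 1.73·ey = (3.2268,-4.5454)

3.23 -4.55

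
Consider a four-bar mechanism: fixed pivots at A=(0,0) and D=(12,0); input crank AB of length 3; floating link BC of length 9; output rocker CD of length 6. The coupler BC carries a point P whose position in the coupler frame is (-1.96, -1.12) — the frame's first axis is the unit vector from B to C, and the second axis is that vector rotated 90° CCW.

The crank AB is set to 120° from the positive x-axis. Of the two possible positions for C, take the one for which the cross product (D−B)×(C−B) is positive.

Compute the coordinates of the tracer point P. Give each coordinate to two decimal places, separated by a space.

A=(0,0), D=(12.00,0)
B = A + 3.00·(cos120°, sin120°) = (-1.5000, 2.5981)
|BD| = 13.7477
circle(B,9.00) ∩ circle(D,6.00): a=8.5105, h=2.9277
  candidates: C₊=(7.4104,3.8647) cross=40.249; C₋=(6.3039,-1.8852) cross=-40.249
  mode + wants cross > 0 → take C=(7.4104,3.8647) (cross=40.249)
ex = (C−B)/|BC| = (0.9900,0.1407); ey = (-0.1407,0.9900)
P = B + -1.96·ex + -1.12·ey = (-3.2829,1.2134)

-3.28 1.21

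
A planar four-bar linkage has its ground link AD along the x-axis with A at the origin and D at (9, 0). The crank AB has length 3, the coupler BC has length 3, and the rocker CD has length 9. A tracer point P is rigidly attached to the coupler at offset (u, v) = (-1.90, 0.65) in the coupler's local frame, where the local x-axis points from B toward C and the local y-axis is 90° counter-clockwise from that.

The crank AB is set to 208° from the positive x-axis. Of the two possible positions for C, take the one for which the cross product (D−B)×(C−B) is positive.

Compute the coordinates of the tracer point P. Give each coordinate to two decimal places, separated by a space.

A=(0,0), D=(9.00,0)
B = A + 3.00·(cos208°, sin208°) = (-2.6488, -1.4084)
|BD| = 11.7337
circle(B,3.00) ∩ circle(D,9.00): a=2.7987, h=1.0803
  candidates: C₊=(-0.0000,0.0000) cross=12.676; C₋=(0.2593,-2.1450) cross=-12.676
  mode + wants cross > 0 → take C=(-0.0000,0.0000) (cross=12.676)
ex = (C−B)/|BC| = (0.8829,0.4695); ey = (-0.4695,0.8829)
P = B + -1.90·ex + 0.65·ey = (-4.6316,-1.7265)

-4.63 -1.73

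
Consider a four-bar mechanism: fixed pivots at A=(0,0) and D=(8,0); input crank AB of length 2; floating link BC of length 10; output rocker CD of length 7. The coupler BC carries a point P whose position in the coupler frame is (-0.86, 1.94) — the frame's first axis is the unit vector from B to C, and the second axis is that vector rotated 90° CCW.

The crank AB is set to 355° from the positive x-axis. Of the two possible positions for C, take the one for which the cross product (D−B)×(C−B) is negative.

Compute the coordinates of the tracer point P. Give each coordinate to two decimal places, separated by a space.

A=(0,0), D=(8.00,0)
B = A + 2.00·(cos355°, sin355°) = (1.9924, -0.1743)
|BD| = 6.0101
circle(B,10.00) ∩ circle(D,7.00): a=7.2479, h=6.8897
  candidates: C₊=(9.0374,6.9227) cross=41.408; C₋=(9.4371,-6.8509) cross=-41.408
  mode - wants cross < 0 → take C=(9.4371,-6.8509) (cross=-41.408)
ex = (C−B)/|BC| = (0.7445,-0.6677); ey = (0.6677,0.7445)
P = B + -0.86·ex + 1.94·ey = (2.6474,1.8441)

2.65 1.84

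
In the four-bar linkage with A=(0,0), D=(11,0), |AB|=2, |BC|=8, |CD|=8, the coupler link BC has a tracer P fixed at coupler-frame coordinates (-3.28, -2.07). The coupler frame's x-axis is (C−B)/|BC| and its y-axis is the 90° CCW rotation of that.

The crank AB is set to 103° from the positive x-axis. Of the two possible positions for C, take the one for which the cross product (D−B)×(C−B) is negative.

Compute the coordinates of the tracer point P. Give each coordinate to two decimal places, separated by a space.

A=(0,0), D=(11.00,0)
B = A + 2.00·(cos103°, sin103°) = (-0.4499, 1.9487)
|BD| = 11.6146
circle(B,8.00) ∩ circle(D,8.00): a=5.8073, h=5.5023
  candidates: C₊=(6.1983,6.3987) cross=63.907; C₋=(4.3518,-4.4499) cross=-63.907
  mode - wants cross < 0 → take C=(4.3518,-4.4499) (cross=-63.907)
ex = (C−B)/|BC| = (0.6002,-0.7998); ey = (0.7998,0.6002)
P = B + -3.28·ex + -2.07·ey = (-4.0743,3.3298)

-4.07 3.33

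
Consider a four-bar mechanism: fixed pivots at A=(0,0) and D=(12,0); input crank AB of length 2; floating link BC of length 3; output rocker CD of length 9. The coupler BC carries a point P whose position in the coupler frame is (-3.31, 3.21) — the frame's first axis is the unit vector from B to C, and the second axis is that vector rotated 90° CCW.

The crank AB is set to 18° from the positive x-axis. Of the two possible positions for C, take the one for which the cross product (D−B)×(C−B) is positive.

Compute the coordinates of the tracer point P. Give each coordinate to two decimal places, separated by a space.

A=(0,0), D=(12.00,0)
B = A + 2.00·(cos18°, sin18°) = (1.9021, 0.6180)
|BD| = 10.1168
circle(B,3.00) ∩ circle(D,9.00): a=1.4999, h=2.5981
  candidates: C₊=(3.5580,3.1197) cross=26.284; C₋=(3.2405,-2.0669) cross=-26.284
  mode + wants cross > 0 → take C=(3.5580,3.1197) (cross=26.284)
ex = (C−B)/|BC| = (0.5520,0.8339); ey = (-0.8339,0.5520)
P = B + -3.31·ex + 3.21·ey = (-2.6016,-0.3703)

-2.60 -0.37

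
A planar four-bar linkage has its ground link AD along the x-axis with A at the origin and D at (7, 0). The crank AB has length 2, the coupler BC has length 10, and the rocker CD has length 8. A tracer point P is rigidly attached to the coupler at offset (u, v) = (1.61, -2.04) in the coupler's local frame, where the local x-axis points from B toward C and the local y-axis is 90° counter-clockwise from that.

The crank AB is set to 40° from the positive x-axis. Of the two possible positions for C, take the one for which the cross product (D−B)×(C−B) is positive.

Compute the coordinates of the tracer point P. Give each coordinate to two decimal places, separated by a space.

A=(0,0), D=(7.00,0)
B = A + 2.00·(cos40°, sin40°) = (1.5321, 1.2856)
|BD| = 5.6170
circle(B,10.00) ∩ circle(D,8.00): a=6.0131, h=7.9902
  candidates: C₊=(9.2143,7.6875) cross=44.881; C₋=(5.5568,-7.8687) cross=-44.881
  mode + wants cross > 0 → take C=(9.2143,7.6875) (cross=44.881)
ex = (C−B)/|BC| = (0.7682,0.6402); ey = (-0.6402,0.7682)
P = B + 1.61·ex + -2.04·ey = (4.0749,0.7491)

4.07 0.75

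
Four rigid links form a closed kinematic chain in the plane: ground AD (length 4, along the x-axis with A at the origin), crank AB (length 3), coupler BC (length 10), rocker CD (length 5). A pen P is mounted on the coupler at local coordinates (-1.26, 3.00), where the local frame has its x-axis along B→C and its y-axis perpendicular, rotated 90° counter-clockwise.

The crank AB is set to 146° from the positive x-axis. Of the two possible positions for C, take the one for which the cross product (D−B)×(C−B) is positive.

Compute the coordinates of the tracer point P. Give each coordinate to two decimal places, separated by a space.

-4.34 4.35

A=(0,0), D=(4.00,0)
B = A + 3.00·(cos146°, sin146°) = (-2.4871, 1.6776)
|BD| = 6.7005
circle(B,10.00) ∩ circle(D,5.00): a=8.9468, h=4.4670
  candidates: C₊=(7.2932,3.7623) cross=29.931; C₋=(5.0564,-4.8871) cross=-29.931
  mode + wants cross > 0 → take C=(7.2932,3.7623) (cross=29.931)
ex = (C−B)/|BC| = (0.9780,0.2085); ey = (-0.2085,0.9780)
P = B + -1.26·ex + 3.00·ey = (-4.3449,4.3490)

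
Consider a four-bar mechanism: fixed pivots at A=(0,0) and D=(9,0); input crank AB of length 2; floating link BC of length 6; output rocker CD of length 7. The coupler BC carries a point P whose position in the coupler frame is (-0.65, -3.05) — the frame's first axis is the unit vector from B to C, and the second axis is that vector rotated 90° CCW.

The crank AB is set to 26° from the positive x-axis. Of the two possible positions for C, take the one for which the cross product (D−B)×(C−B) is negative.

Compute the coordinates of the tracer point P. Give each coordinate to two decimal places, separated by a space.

-1.29 0.44

A=(0,0), D=(9.00,0)
B = A + 2.00·(cos26°, sin26°) = (1.7976, 0.8767)
|BD| = 7.2556
circle(B,6.00) ∩ circle(D,7.00): a=2.7319, h=5.3420
  candidates: C₊=(5.1550,5.8494) cross=38.759; C₋=(3.8640,-4.7562) cross=-38.759
  mode - wants cross < 0 → take C=(3.8640,-4.7562) (cross=-38.759)
ex = (C−B)/|BC| = (0.3444,-0.9388); ey = (0.9388,0.3444)
P = B + -0.65·ex + -3.05·ey = (-1.2897,0.4366)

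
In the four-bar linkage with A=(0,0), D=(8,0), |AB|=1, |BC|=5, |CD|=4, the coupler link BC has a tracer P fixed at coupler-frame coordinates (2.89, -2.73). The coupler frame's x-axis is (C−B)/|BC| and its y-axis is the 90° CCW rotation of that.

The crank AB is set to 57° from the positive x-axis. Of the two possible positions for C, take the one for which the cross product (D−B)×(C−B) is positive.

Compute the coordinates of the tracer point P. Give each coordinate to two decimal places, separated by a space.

4.27 -0.54

A=(0,0), D=(8.00,0)
B = A + 1.00·(cos57°, sin57°) = (0.5446, 0.8387)
|BD| = 7.5024
circle(B,5.00) ∩ circle(D,4.00): a=4.3510, h=2.4635
  candidates: C₊=(5.1438,2.8003) cross=18.482; C₋=(4.5930,-2.0958) cross=-18.482
  mode + wants cross > 0 → take C=(5.1438,2.8003) (cross=18.482)
ex = (C−B)/|BC| = (0.9198,0.3923); ey = (-0.3923,0.9198)
P = B + 2.89·ex + -2.73·ey = (4.2740,-0.5386)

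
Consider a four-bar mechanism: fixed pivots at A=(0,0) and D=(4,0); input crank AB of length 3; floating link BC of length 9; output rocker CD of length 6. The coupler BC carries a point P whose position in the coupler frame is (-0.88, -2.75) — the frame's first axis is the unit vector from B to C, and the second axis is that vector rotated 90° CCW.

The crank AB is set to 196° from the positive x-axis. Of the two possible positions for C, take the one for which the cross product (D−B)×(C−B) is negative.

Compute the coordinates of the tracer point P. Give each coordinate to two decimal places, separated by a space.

A=(0,0), D=(4.00,0)
B = A + 3.00·(cos196°, sin196°) = (-2.8838, -0.8269)
|BD| = 6.9333
circle(B,9.00) ∩ circle(D,6.00): a=6.7119, h=5.9959
  candidates: C₊=(3.0650,5.9267) cross=41.571; C₋=(4.4953,-5.9795) cross=-41.571
  mode - wants cross < 0 → take C=(4.4953,-5.9795) (cross=-41.571)
ex = (C−B)/|BC| = (0.8199,-0.5725); ey = (0.5725,0.8199)
P = B + -0.88·ex + -2.75·ey = (-5.1797,-2.5778)

-5.18 -2.58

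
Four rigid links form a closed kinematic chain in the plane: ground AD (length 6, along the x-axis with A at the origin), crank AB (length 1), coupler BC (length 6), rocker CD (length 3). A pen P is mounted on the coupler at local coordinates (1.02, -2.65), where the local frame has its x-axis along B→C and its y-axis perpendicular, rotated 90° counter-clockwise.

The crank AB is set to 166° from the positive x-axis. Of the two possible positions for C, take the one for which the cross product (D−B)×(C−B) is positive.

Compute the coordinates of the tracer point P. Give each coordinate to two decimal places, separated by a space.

A=(0,0), D=(6.00,0)
B = A + 1.00·(cos166°, sin166°) = (-0.9703, 0.2419)
|BD| = 6.9745
circle(B,6.00) ∩ circle(D,3.00): a=5.4229, h=2.5676
  candidates: C₊=(4.5384,2.6199) cross=17.908; C₋=(4.3603,-2.5122) cross=-17.908
  mode + wants cross > 0 → take C=(4.5384,2.6199) (cross=17.908)
ex = (C−B)/|BC| = (0.9181,0.3963); ey = (-0.3963,0.9181)
P = B + 1.02·ex + -2.65·ey = (1.0164,-1.7868)

1.02 -1.79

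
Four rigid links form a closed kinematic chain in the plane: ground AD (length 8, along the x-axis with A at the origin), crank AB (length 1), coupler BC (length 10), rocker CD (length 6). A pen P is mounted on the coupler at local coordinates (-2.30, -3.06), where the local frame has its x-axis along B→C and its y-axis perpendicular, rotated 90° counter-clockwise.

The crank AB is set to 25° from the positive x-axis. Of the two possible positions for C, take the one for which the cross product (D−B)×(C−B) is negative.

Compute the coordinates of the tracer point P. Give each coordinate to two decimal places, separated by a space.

-2.82 -0.46

A=(0,0), D=(8.00,0)
B = A + 1.00·(cos25°, sin25°) = (0.9063, 0.4226)
|BD| = 7.1063
circle(B,10.00) ∩ circle(D,6.00): a=8.0562, h=5.9243
  candidates: C₊=(9.3006,5.8573) cross=42.100; C₋=(8.5959,-5.9703) cross=-42.100
  mode - wants cross < 0 → take C=(8.5959,-5.9703) (cross=-42.100)
ex = (C−B)/|BC| = (0.7690,-0.6393); ey = (0.6393,0.7690)
P = B + -2.30·ex + -3.06·ey = (-2.8185,-0.4600)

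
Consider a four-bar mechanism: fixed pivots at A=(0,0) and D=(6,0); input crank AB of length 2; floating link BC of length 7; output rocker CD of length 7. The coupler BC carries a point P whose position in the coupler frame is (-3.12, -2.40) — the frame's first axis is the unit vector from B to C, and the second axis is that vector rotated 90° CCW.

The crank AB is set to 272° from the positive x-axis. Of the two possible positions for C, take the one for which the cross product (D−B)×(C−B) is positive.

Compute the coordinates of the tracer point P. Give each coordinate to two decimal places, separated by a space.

A=(0,0), D=(6.00,0)
B = A + 2.00·(cos272°, sin272°) = (0.0698, -1.9988)
|BD| = 6.2580
circle(B,7.00) ∩ circle(D,7.00): a=3.1290, h=6.2617
  candidates: C₊=(1.0349,4.9344) cross=39.186; C₋=(5.0349,-6.9331) cross=-39.186
  mode + wants cross > 0 → take C=(1.0349,4.9344) (cross=39.186)
ex = (C−B)/|BC| = (0.1379,0.9904); ey = (-0.9904,0.1379)
P = B + -3.12·ex + -2.40·ey = (2.0167,-5.4199)

2.02 -5.42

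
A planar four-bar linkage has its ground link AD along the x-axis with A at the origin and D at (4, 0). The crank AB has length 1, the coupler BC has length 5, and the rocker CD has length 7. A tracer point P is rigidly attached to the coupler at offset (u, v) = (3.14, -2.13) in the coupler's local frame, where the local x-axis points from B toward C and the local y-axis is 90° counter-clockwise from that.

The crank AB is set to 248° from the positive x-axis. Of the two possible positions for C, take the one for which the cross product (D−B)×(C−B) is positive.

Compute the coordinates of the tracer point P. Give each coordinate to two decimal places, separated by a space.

0.74 2.70

A=(0,0), D=(4.00,0)
B = A + 1.00·(cos248°, sin248°) = (-0.3746, -0.9272)
|BD| = 4.4718
circle(B,5.00) ∩ circle(D,7.00): a=-0.4476, h=4.9799
  candidates: C₊=(-1.8450,3.8517) cross=22.269; C₋=(0.2201,-5.8917) cross=-22.269
  mode + wants cross > 0 → take C=(-1.8450,3.8517) (cross=22.269)
ex = (C−B)/|BC| = (-0.2941,0.9558); ey = (-0.9558,-0.2941)
P = B + 3.14·ex + -2.13·ey = (0.7378,2.7004)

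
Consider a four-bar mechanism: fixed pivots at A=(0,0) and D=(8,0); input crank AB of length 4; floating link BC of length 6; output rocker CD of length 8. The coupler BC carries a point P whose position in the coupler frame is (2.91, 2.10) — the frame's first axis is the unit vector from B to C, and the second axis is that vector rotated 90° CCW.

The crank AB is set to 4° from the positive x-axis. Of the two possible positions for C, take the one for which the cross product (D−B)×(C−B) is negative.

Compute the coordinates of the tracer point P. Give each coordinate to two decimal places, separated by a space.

5.08 -3.14

A=(0,0), D=(8.00,0)
B = A + 4.00·(cos4°, sin4°) = (3.9903, 0.2790)
|BD| = 4.0194
circle(B,6.00) ∩ circle(D,8.00): a=-1.4734, h=5.8163
  candidates: C₊=(2.9242,6.1836) cross=23.378; C₋=(2.1167,-5.4210) cross=-23.378
  mode - wants cross < 0 → take C=(2.1167,-5.4210) (cross=-23.378)
ex = (C−B)/|BC| = (-0.3123,-0.9500); ey = (0.9500,-0.3123)
P = B + 2.91·ex + 2.10·ey = (5.0766,-3.1412)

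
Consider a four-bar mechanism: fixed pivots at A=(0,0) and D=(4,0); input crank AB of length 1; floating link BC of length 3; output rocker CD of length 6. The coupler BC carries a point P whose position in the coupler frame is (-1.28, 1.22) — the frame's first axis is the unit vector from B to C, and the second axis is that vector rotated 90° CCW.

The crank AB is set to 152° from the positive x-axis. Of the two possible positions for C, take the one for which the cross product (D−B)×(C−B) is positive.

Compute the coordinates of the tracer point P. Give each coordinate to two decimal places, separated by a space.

A=(0,0), D=(4.00,0)
B = A + 1.00·(cos152°, sin152°) = (-0.8829, 0.4695)
|BD| = 4.9055
circle(B,3.00) ∩ circle(D,6.00): a=-0.2993, h=2.9850
  candidates: C₊=(-0.8952,3.4694) cross=14.643; C₋=(-1.4666,-2.4732) cross=-14.643
  mode + wants cross > 0 → take C=(-0.8952,3.4694) (cross=14.643)
ex = (C−B)/|BC| = (-0.0041,1.0000); ey = (-1.0000,-0.0041)
P = B + -1.28·ex + 1.22·ey = (-2.0977,-0.8155)

-2.10 -0.82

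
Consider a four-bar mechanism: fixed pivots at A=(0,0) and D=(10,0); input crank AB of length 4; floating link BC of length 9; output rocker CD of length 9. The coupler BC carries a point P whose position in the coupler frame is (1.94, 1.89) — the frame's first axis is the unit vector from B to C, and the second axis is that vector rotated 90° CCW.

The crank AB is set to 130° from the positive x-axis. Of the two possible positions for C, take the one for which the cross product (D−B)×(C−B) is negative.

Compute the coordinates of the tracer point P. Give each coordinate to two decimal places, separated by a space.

A=(0,0), D=(10.00,0)
B = A + 4.00·(cos130°, sin130°) = (-2.5712, 3.0642)
|BD| = 12.9392
circle(B,9.00) ∩ circle(D,9.00): a=6.4696, h=6.2565
  candidates: C₊=(5.1961,7.6107) cross=80.955; C₋=(2.2328,-4.5465) cross=-80.955
  mode - wants cross < 0 → take C=(2.2328,-4.5465) (cross=-80.955)
ex = (C−B)/|BC| = (0.5338,-0.8456); ey = (0.8456,0.5338)
P = B + 1.94·ex + 1.89·ey = (0.0626,2.4325)

0.06 2.43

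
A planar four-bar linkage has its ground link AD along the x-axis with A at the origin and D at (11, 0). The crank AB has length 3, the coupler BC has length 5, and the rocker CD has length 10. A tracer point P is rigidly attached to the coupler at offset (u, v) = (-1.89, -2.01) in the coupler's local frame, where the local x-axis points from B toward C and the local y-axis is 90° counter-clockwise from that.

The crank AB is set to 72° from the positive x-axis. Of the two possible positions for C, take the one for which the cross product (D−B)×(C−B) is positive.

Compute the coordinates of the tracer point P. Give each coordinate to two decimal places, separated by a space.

A=(0,0), D=(11.00,0)
B = A + 3.00·(cos72°, sin72°) = (0.9271, 2.8532)
|BD| = 10.4692
circle(B,5.00) ∩ circle(D,10.00): a=1.6527, h=4.7190
  candidates: C₊=(3.8032,6.9431) cross=49.404; C₋=(1.2311,-2.1376) cross=-49.404
  mode + wants cross > 0 → take C=(3.8032,6.9431) (cross=49.404)
ex = (C−B)/|BC| = (0.5752,0.8180); ey = (-0.8180,0.5752)
P = B + -1.89·ex + -2.01·ey = (1.4840,0.1509)

1.48 0.15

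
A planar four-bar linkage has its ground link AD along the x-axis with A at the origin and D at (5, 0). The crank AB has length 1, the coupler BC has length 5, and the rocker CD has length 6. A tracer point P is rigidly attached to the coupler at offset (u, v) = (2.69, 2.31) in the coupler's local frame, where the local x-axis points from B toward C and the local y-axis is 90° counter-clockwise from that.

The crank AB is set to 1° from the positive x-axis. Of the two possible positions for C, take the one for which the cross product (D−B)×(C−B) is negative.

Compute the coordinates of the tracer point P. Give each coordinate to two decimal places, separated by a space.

A=(0,0), D=(5.00,0)
B = A + 1.00·(cos1°, sin1°) = (0.9998, 0.0175)
|BD| = 4.0002
circle(B,5.00) ∩ circle(D,6.00): a=0.6252, h=4.9608
  candidates: C₊=(1.6466,4.9754) cross=19.844; C₋=(1.6034,-4.9460) cross=-19.844
  mode - wants cross < 0 → take C=(1.6034,-4.9460) (cross=-19.844)
ex = (C−B)/|BC| = (0.1207,-0.9927); ey = (0.9927,0.1207)
P = B + 2.69·ex + 2.31·ey = (3.6176,-2.3741)

3.62 -2.37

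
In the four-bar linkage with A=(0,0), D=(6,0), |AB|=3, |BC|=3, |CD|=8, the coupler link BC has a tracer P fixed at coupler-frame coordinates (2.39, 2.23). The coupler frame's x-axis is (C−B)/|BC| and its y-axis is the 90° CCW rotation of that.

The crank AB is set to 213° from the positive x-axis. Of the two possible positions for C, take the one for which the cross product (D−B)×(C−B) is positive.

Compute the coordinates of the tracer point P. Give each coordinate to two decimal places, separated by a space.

-4.20 1.17

A=(0,0), D=(6.00,0)
B = A + 3.00·(cos213°, sin213°) = (-2.5160, -1.6339)
|BD| = 8.6713
circle(B,3.00) ∩ circle(D,8.00): a=1.1643, h=2.7649
  candidates: C₊=(-1.8935,1.3008) cross=23.975; C₋=(-0.8516,-4.1299) cross=-23.975
  mode + wants cross > 0 → take C=(-1.8935,1.3008) (cross=23.975)
ex = (C−B)/|BC| = (0.2075,0.9782); ey = (-0.9782,0.2075)
P = B + 2.39·ex + 2.23·ey = (-4.2016,1.1668)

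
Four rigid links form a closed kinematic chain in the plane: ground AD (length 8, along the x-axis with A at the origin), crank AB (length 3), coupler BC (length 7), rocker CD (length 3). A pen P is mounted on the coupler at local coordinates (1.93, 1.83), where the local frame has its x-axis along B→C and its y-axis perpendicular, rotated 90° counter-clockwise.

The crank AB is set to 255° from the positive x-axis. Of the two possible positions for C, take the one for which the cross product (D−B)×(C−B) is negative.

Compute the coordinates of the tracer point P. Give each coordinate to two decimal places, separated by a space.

A=(0,0), D=(8.00,0)
B = A + 3.00·(cos255°, sin255°) = (-0.7765, -2.8978)
|BD| = 9.2425
circle(B,7.00) ∩ circle(D,3.00): a=6.7852, h=1.7209
  candidates: C₊=(5.1270,0.8637) cross=15.906; C₋=(6.2061,-2.4046) cross=-15.906
  mode - wants cross < 0 → take C=(6.2061,-2.4046) (cross=-15.906)
ex = (C−B)/|BC| = (0.9975,0.0705); ey = (-0.0705,0.9975)
P = B + 1.93·ex + 1.83·ey = (1.0198,-0.9363)

1.02 -0.94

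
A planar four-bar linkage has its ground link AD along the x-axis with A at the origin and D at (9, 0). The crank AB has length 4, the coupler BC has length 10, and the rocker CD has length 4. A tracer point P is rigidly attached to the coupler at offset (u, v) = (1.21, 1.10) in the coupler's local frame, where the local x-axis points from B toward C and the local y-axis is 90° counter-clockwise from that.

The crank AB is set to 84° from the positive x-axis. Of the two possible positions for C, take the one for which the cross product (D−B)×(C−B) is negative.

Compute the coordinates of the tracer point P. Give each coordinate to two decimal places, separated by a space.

2.04 3.80

A=(0,0), D=(9.00,0)
B = A + 4.00·(cos84°, sin84°) = (0.4181, 3.9781)
|BD| = 9.4591
circle(B,10.00) ∩ circle(D,4.00): a=9.1697, h=3.9895
  candidates: C₊=(10.4153,3.7412) cross=37.737; C₋=(7.0597,-3.4979) cross=-37.737
  mode - wants cross < 0 → take C=(7.0597,-3.4979) (cross=-37.737)
ex = (C−B)/|BC| = (0.6642,-0.7476); ey = (0.7476,0.6642)
P = B + 1.21·ex + 1.10·ey = (2.0441,3.8041)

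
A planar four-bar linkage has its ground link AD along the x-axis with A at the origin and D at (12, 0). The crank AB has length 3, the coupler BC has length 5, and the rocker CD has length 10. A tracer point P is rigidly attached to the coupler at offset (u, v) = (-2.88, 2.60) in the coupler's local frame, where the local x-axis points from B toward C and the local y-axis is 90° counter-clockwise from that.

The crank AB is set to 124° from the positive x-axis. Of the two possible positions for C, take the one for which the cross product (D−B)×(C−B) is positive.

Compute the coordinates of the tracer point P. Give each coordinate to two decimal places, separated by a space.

A=(0,0), D=(12.00,0)
B = A + 3.00·(cos124°, sin124°) = (-1.6776, 2.4871)
|BD| = 13.9019
circle(B,5.00) ∩ circle(D,10.00): a=4.2535, h=2.6283
  candidates: C₊=(2.9775,4.3121) cross=36.539; C₋=(2.0370,-0.8598) cross=-36.539
  mode + wants cross > 0 → take C=(2.9775,4.3121) (cross=36.539)
ex = (C−B)/|BC| = (0.9310,0.3650); ey = (-0.3650,0.9310)
P = B + -2.88·ex + 2.60·ey = (-5.3079,3.8566)

-5.31 3.86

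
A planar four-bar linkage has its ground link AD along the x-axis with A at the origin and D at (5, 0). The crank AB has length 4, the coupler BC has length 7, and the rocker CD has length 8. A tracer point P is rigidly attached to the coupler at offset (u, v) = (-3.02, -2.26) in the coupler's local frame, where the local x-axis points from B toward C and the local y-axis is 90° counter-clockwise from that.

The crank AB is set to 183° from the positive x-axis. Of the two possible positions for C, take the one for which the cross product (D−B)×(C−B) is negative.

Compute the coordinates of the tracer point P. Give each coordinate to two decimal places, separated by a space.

A=(0,0), D=(5.00,0)
B = A + 4.00·(cos183°, sin183°) = (-3.9945, -0.2093)
|BD| = 8.9970
circle(B,7.00) ∩ circle(D,8.00): a=3.6649, h=5.9640
  candidates: C₊=(-0.4694,5.8383) cross=53.657; C₋=(-0.1919,-6.0864) cross=-53.657
  mode - wants cross < 0 → take C=(-0.1919,-6.0864) (cross=-53.657)
ex = (C−B)/|BC| = (0.5432,-0.8396); ey = (0.8396,0.5432)
P = B + -3.02·ex + -2.26·ey = (-7.5325,1.0985)

-7.53 1.10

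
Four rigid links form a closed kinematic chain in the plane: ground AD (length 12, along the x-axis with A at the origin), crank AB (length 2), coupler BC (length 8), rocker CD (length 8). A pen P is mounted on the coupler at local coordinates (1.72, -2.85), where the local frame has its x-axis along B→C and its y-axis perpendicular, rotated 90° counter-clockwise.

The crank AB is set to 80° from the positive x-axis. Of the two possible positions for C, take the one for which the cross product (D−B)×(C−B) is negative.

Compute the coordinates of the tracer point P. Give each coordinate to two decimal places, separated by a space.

-0.84 -1.14

A=(0,0), D=(12.00,0)
B = A + 2.00·(cos80°, sin80°) = (0.3473, 1.9696)
|BD| = 11.8180
circle(B,8.00) ∩ circle(D,8.00): a=5.9090, h=5.3929
  candidates: C₊=(7.0724,6.3023) cross=63.734; C₋=(5.2748,-4.3327) cross=-63.734
  mode - wants cross < 0 → take C=(5.2748,-4.3327) (cross=-63.734)
ex = (C−B)/|BC| = (0.6159,-0.7878); ey = (0.7878,0.6159)
P = B + 1.72·ex + -2.85·ey = (-0.8385,-1.1408)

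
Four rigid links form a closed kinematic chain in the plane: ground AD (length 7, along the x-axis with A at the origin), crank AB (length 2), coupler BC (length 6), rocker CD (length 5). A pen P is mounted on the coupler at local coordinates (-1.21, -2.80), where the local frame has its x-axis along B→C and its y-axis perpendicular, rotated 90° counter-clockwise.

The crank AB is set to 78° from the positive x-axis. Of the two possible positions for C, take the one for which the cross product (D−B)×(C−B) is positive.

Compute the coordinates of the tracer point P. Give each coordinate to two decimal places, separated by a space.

A=(0,0), D=(7.00,0)
B = A + 2.00·(cos78°, sin78°) = (0.4158, 1.9563)
|BD| = 6.8687
circle(B,6.00) ∩ circle(D,5.00): a=4.2351, h=4.2502
  candidates: C₊=(5.6860,4.8243) cross=29.193; C₋=(3.2650,-3.3241) cross=-29.193
  mode + wants cross > 0 → take C=(5.6860,4.8243) (cross=29.193)
ex = (C−B)/|BC| = (0.8784,0.4780); ey = (-0.4780,0.8784)
P = B + -1.21·ex + -2.80·ey = (0.6914,-1.0815)

0.69 -1.08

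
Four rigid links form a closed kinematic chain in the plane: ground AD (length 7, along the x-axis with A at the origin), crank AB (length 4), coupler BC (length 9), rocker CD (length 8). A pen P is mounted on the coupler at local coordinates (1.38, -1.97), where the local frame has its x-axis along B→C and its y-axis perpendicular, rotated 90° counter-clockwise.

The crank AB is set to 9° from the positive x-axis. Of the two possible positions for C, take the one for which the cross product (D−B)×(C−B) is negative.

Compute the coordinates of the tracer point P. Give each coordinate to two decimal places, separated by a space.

2.47 -1.27

A=(0,0), D=(7.00,0)
B = A + 4.00·(cos9°, sin9°) = (3.9508, 0.6257)
|BD| = 3.1128
circle(B,9.00) ∩ circle(D,8.00): a=4.2871, h=7.9133
  candidates: C₊=(9.7411,7.5158) cross=24.633; C₋=(6.5596,-7.9879) cross=-24.633
  mode - wants cross < 0 → take C=(6.5596,-7.9879) (cross=-24.633)
ex = (C−B)/|BC| = (0.2899,-0.9571); ey = (0.9571,0.2899)
P = B + 1.38·ex + -1.97·ey = (2.4653,-1.2661)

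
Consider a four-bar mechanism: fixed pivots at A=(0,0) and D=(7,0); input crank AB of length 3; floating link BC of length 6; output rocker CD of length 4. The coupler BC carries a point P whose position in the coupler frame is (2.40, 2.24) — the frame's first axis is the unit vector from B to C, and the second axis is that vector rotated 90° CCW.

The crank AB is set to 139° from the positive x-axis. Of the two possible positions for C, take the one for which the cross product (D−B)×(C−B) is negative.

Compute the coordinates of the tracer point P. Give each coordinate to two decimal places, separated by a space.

0.89 2.87

A=(0,0), D=(7.00,0)
B = A + 3.00·(cos139°, sin139°) = (-2.2641, 1.9682)
|BD| = 9.4709
circle(B,6.00) ∩ circle(D,4.00): a=5.7913, h=1.5687
  candidates: C₊=(3.7267,2.2991) cross=14.857; C₋=(3.0748,-0.7697) cross=-14.857
  mode - wants cross < 0 → take C=(3.0748,-0.7697) (cross=-14.857)
ex = (C−B)/|BC| = (0.8898,-0.4563); ey = (0.4563,0.8898)
P = B + 2.40·ex + 2.24·ey = (0.8936,2.8662)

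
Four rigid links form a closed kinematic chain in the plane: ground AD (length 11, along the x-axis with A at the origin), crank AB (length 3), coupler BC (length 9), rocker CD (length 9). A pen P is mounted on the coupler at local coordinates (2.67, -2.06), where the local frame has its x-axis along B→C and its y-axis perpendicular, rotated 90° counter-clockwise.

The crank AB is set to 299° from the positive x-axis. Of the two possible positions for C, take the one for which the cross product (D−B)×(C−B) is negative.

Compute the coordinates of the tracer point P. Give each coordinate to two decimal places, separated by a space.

A=(0,0), D=(11.00,0)
B = A + 3.00·(cos299°, sin299°) = (1.4544, -2.6239)
|BD| = 9.8996
circle(B,9.00) ∩ circle(D,9.00): a=4.9498, h=7.5166
  candidates: C₊=(4.2350,5.9358) cross=74.412; C₋=(8.2195,-8.5597) cross=-74.412
  mode - wants cross < 0 → take C=(8.2195,-8.5597) (cross=-74.412)
ex = (C−B)/|BC| = (0.7517,-0.6595); ey = (0.6595,0.7517)
P = B + 2.67·ex + -2.06·ey = (2.1027,-5.9333)

2.10 -5.93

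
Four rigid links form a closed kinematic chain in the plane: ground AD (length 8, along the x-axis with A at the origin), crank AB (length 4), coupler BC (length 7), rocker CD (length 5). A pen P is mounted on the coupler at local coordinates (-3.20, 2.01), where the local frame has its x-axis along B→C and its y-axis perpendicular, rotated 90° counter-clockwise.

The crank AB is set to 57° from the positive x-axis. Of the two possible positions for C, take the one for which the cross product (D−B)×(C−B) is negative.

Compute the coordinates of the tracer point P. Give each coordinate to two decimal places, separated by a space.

A=(0,0), D=(8.00,0)
B = A + 4.00·(cos57°, sin57°) = (2.1786, 3.3547)
|BD| = 6.7189
circle(B,7.00) ∩ circle(D,5.00): a=5.1454, h=4.7460
  candidates: C₊=(9.0064,4.8977) cross=31.888; C₋=(4.2671,-3.3265) cross=-31.888
  mode - wants cross < 0 → take C=(4.2671,-3.3265) (cross=-31.888)
ex = (C−B)/|BC| = (0.2984,-0.9545); ey = (0.9545,0.2984)
P = B + -3.20·ex + 2.01·ey = (3.1422,7.0086)

3.14 7.01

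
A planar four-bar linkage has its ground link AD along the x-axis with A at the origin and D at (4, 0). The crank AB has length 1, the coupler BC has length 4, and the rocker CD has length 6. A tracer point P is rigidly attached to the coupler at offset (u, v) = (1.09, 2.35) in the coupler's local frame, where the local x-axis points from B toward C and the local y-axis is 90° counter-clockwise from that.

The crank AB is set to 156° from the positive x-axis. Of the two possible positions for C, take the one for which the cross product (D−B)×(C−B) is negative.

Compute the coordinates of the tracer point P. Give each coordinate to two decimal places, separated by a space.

1.46 -0.62

A=(0,0), D=(4.00,0)
B = A + 1.00·(cos156°, sin156°) = (-0.9135, 0.4067)
|BD| = 4.9304
circle(B,4.00) ∩ circle(D,6.00): a=0.4369, h=3.9761
  candidates: C₊=(-0.1501,4.3332) cross=19.603; C₋=(-0.8061,-3.5918) cross=-19.603
  mode - wants cross < 0 → take C=(-0.8061,-3.5918) (cross=-19.603)
ex = (C−B)/|BC| = (0.0269,-0.9996); ey = (0.9996,0.0269)
P = B + 1.09·ex + 2.35·ey = (1.4649,-0.6198)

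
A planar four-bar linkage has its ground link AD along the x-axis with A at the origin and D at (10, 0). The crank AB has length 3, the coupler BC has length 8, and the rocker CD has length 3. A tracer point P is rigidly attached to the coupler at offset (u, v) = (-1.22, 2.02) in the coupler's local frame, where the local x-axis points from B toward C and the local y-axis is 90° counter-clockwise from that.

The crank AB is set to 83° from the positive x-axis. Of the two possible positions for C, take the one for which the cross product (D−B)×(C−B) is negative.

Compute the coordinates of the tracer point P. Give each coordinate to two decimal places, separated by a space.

A=(0,0), D=(10.00,0)
B = A + 3.00·(cos83°, sin83°) = (0.3656, 2.9776)
|BD| = 10.0840
circle(B,8.00) ∩ circle(D,3.00): a=7.7691, h=1.9082
  candidates: C₊=(8.3517,2.5066) cross=19.242; C₋=(7.2248,-1.1395) cross=-19.242
  mode - wants cross < 0 → take C=(7.2248,-1.1395) (cross=-19.242)
ex = (C−B)/|BC| = (0.8574,-0.5146); ey = (0.5146,0.8574)
P = B + -1.22·ex + 2.02·ey = (0.3592,5.3375)

0.36 5.34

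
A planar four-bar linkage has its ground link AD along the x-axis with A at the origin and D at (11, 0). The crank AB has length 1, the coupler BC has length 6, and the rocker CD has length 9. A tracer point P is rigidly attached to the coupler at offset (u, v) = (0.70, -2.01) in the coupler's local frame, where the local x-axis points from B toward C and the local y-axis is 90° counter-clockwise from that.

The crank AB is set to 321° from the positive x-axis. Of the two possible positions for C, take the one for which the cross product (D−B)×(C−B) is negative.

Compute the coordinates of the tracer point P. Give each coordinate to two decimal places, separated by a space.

A=(0,0), D=(11.00,0)
B = A + 1.00·(cos321°, sin321°) = (0.7771, -0.6293)
|BD| = 10.2422
circle(B,6.00) ∩ circle(D,9.00): a=2.9243, h=5.2391
  candidates: C₊=(3.3740,4.7796) cross=53.660; C₋=(4.0178,-5.6789) cross=-53.660
  mode - wants cross < 0 → take C=(4.0178,-5.6789) (cross=-53.660)
ex = (C−B)/|BC| = (0.5401,-0.8416); ey = (0.8416,0.5401)
P = B + 0.70·ex + -2.01·ey = (-0.5364,-2.3041)

-0.54 -2.30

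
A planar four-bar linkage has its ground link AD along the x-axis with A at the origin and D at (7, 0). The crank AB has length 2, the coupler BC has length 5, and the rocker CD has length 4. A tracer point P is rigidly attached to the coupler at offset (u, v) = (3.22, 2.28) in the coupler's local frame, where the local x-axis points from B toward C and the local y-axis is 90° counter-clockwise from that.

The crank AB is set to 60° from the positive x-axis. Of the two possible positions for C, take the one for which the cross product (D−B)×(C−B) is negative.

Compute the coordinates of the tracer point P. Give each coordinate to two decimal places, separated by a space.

4.69 0.35

A=(0,0), D=(7.00,0)
B = A + 2.00·(cos60°, sin60°) = (1.0000, 1.7321)
|BD| = 6.2450
circle(B,5.00) ∩ circle(D,4.00): a=3.8431, h=3.1986
  candidates: C₊=(5.5794,3.7392) cross=19.975; C₋=(3.8052,-2.4069) cross=-19.975
  mode - wants cross < 0 → take C=(3.8052,-2.4069) (cross=-19.975)
ex = (C−B)/|BC| = (0.5610,-0.8278); ey = (0.8278,0.5610)
P = B + 3.22·ex + 2.28·ey = (4.6939,0.3457)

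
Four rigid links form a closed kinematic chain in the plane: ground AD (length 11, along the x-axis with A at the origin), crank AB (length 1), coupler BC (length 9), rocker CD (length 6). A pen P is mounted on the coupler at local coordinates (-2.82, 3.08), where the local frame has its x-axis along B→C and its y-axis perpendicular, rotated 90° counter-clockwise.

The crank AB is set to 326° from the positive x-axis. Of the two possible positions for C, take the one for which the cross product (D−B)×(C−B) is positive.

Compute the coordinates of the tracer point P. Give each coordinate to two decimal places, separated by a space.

-3.30 0.07

A=(0,0), D=(11.00,0)
B = A + 1.00·(cos326°, sin326°) = (0.8290, -0.5592)
|BD| = 10.1863
circle(B,9.00) ∩ circle(D,6.00): a=7.3020, h=5.2612
  candidates: C₊=(7.8312,5.0950) cross=53.593; C₋=(8.4089,-5.4117) cross=-53.593
  mode + wants cross > 0 → take C=(7.8312,5.0950) (cross=53.593)
ex = (C−B)/|BC| = (0.7780,0.6282); ey = (-0.6282,0.7780)
P = B + -2.82·ex + 3.08·ey = (-3.3000,0.0655)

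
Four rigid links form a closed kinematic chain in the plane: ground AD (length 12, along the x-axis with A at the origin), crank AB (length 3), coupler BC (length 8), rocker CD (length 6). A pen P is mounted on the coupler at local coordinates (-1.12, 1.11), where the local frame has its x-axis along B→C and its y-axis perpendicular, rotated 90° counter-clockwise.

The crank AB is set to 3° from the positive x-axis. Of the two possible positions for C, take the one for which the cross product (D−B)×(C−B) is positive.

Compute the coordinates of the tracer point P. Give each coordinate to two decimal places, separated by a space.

A=(0,0), D=(12.00,0)
B = A + 3.00·(cos3°, sin3°) = (2.9959, 0.1570)
|BD| = 9.0055
circle(B,8.00) ∩ circle(D,6.00): a=6.0573, h=5.2258
  candidates: C₊=(9.1434,5.2764) cross=47.060; C₋=(8.9612,-5.1736) cross=-47.060
  mode + wants cross > 0 → take C=(9.1434,5.2764) (cross=47.060)
ex = (C−B)/|BC| = (0.7684,0.6399); ey = (-0.6399,0.7684)
P = B + -1.12·ex + 1.11·ey = (1.4249,0.2933)

1.42 0.29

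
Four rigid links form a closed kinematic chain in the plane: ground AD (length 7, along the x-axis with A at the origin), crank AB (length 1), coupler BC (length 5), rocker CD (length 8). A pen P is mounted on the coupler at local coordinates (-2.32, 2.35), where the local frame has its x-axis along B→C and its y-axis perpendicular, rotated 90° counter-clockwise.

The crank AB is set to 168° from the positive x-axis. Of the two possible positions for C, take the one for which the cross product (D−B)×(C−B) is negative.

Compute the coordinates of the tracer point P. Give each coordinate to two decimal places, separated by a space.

A=(0,0), D=(7.00,0)
B = A + 1.00·(cos168°, sin168°) = (-0.9781, 0.2079)
|BD| = 7.9809
circle(B,5.00) ∩ circle(D,8.00): a=1.5471, h=4.7546
  candidates: C₊=(0.6923,4.9206) cross=37.946; C₋=(0.4445,-4.5854) cross=-37.946
  mode - wants cross < 0 → take C=(0.4445,-4.5854) (cross=-37.946)
ex = (C−B)/|BC| = (0.2845,-0.9587); ey = (0.9587,0.2845)
P = B + -2.32·ex + 2.35·ey = (0.6146,3.1007)

0.61 3.10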